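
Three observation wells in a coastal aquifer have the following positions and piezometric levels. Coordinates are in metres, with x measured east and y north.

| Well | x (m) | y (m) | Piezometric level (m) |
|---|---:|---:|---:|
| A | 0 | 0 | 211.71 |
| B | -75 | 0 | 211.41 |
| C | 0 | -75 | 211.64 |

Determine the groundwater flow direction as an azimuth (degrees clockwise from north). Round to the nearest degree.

257°

∂h/∂x = (211.41 − 211.71) / (-75 − 0) = +0.004000
∂h/∂y = (211.64 − 211.71) / (-75 − 0) = +0.0009333
Flow direction (−∇h) has components (-0.004000 E, -0.0009333 N).
Azimuth = atan2(E, N) = atan2(-0.004000, -0.0009333) = 256.9° ≈ 257°.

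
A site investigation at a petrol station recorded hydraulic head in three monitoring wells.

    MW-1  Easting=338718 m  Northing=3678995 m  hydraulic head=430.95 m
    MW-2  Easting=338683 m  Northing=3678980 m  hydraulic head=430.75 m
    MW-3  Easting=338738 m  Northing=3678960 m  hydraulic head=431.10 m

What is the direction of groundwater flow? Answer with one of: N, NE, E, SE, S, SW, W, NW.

With h = a·x + b·y + c and MW-1 as origin, the differences give:
  (-35)·a + (-15)·b = -0.20
  20·a + (-35)·b = +0.15
Eliminate b (×(-35) and ×(-15), subtract): 1525·a = 9.250 → a = ∂h/∂x = +0.006066
Back-substitute: b = ∂h/∂y = -0.0008197.
Flow = −∇h = (-0.006066 east, +0.0008197 north), which points west.

W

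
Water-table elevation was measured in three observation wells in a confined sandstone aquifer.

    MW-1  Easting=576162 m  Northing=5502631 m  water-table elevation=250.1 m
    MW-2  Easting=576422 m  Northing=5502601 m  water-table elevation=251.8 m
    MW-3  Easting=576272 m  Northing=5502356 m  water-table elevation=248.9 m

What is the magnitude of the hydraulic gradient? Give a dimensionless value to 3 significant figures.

0.0104

With h = a·x + b·y + c and MW-1 as origin, the differences give:
  260·a + (-30)·b = +1.7
  110·a + (-275)·b = -1.2
Eliminate b (×(-275) and ×(-30), subtract): -68200·a = -503.50 → a = ∂h/∂x = +0.007383
Back-substitute: b = ∂h/∂y = +0.007317.
|∇h| = √(0.007383² + 0.007317²) = 0.01039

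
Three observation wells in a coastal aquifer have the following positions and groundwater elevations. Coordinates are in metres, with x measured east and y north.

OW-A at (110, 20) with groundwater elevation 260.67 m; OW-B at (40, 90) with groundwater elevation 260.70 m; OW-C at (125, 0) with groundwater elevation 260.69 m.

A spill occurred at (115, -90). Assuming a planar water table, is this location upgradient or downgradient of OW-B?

Differences from OW-A: to OW-B (Δx, Δy, Δh) = (-70, 70, +0.03); to OW-C = (15, -20, +0.02).
Solve a·Δx + b·Δy = Δh: det = (-70)·(-20) − 15·70 = 350.
∂h/∂x = [(+0.03)·(-20) − (+0.02)·70] / 350 = -0.005714
∂h/∂y = [(-70)·(+0.02) − 15·(+0.03)] / 350 = -0.005286
Head at (115, -90) = 260.67 + (-0.005714)·(5) + (-0.005286)·(-110) = 261.22 m.
That is higher than the 260.70 m at OW-B, so the point is upgradient.

upgradient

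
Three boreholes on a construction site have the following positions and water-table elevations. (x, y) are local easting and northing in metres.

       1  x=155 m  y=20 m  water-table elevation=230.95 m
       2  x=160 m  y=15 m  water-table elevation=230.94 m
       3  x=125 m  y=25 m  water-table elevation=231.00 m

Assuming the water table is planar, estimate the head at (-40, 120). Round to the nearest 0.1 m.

Three-point gradient (reference 1): Δ to 2 = (5, -5, -0.01), Δ to 3 = (-30, 5, +0.05).
∂h/∂x = -0.001600, ∂h/∂y = +0.0004000 (det = -125).
h(-40, 120) = 230.95 + (-0.001600)·(-195) + (+0.0004000)·(100) = 230.95 +0.312 +0.040 = 231.302 m.

231.3 m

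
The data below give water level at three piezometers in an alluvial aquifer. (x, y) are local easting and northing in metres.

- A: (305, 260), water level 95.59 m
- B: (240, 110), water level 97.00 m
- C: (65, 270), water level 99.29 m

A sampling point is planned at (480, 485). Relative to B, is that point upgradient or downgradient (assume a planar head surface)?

Differences from A: to B (Δx, Δy, Δh) = (-65, -150, +1.41); to C = (-240, 10, +3.70).
Solve a·Δx + b·Δy = Δh: det = (-65)·10 − (-240)·(-150) = -36650.
∂h/∂x = [(+1.41)·10 − (+3.70)·(-150)] / -36650 = -0.01553
∂h/∂y = [(-65)·(+3.70) − (-240)·(+1.41)] / -36650 = -0.002671
Head at (480, 485) = 95.59 + (-0.01553)·(175) + (-0.002671)·(225) = 92.27 m.
That is lower than the 97.00 m at B, so the point is downgradient.

downgradient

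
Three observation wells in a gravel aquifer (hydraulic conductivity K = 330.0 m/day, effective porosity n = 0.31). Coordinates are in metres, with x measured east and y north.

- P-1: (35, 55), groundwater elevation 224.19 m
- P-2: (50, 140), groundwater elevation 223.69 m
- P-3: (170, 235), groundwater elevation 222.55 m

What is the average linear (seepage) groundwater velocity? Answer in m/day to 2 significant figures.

Three-point gradient (reference P-1): Δ to P-2 = (15, 85, -0.50), Δ to P-3 = (135, 180, -1.64).
∂h/∂x = -0.005630, ∂h/∂y = -0.004889 (det = -8775).
|∇h| = √(-0.005630² + -0.004889²) = 0.007456
Seepage velocity v = K·i/n = 330.0 × 0.007456 / 0.31 = 7.937 m/day.

7.9 m/day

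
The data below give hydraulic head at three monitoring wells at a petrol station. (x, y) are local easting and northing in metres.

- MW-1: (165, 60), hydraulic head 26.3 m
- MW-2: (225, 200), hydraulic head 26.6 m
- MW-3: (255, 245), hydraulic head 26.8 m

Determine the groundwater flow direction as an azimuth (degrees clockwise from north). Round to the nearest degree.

Differences from MW-1: to MW-2 (Δx, Δy, Δh) = (60, 140, +0.3); to MW-3 = (90, 185, +0.5).
Determinant of the coordinate differences = 60·185 − 90·140 = -1500.
∂h/∂x = [(+0.3)·185 − (+0.5)·140] / -1500 = +0.009667
∂h/∂y = [60·(+0.5) − 90·(+0.3)] / -1500 = -0.002000
Flow direction (−∇h) has components (-0.009667 E, +0.002000 N).
Azimuth = atan2(E, N) = atan2(-0.009667, +0.002000) = 281.7° ≈ 282°.

282°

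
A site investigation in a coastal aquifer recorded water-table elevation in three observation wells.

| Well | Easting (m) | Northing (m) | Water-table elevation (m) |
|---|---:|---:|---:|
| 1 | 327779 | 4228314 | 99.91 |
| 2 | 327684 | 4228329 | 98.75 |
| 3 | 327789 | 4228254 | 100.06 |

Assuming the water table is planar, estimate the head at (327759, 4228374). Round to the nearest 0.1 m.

99.6 m

Differences from 1: to 2 (Δx, Δy, Δh) = (-95, 15, -1.16); to 3 = (10, -60, +0.15).
Solve a·Δx + b·Δy = Δh: det = (-95)·(-60) − 10·15 = 5550.
∂h/∂x = [(-1.16)·(-60) − (+0.15)·15] / 5550 = +0.01214
∂h/∂y = [(-95)·(+0.15) − 10·(-1.16)] / 5550 = -0.0004775
h(327759, 4228374) = 99.91 + (+0.01214)·(-20) + (-0.0004775)·(60) = 99.91 -0.243 -0.029 = 99.639 m.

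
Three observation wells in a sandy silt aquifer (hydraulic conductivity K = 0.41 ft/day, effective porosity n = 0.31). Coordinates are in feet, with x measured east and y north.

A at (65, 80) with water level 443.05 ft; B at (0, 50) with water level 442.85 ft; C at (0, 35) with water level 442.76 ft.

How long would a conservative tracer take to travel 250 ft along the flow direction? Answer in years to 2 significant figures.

With h = a·x + b·y + c and A as origin, the differences give:
  (-65)·a + (-30)·b = -0.20
  (-65)·a + (-45)·b = -0.29
Eliminate b (×(-45) and ×(-30), subtract): 975·a = 0.300 → a = ∂h/∂x = +0.0003077
Back-substitute: b = ∂h/∂y = +0.006000.
|∇h| = √(0.0003077² + 0.006000²) = 0.006008
Seepage velocity v = K·i/n = 0.41 × 0.006008 / 0.31 = 0.007946 ft/day.
t = 250 / 0.007946 = 3.146e+04 days = 86.1 years.

86 years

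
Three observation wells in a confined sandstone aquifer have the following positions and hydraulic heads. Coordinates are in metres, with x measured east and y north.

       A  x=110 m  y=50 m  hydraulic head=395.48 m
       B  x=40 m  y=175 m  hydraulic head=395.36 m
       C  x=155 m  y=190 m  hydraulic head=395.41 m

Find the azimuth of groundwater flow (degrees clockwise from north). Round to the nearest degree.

322°

Differences from A: to B (Δx, Δy, Δh) = (-70, 125, -0.12); to C = (45, 140, -0.07).
Solve a·Δx + b·Δy = Δh: det = (-70)·140 − 45·125 = -15425.
∂h/∂x = [(-0.12)·140 − (-0.07)·125] / -15425 = +0.0005219
∂h/∂y = [(-70)·(-0.07) − 45·(-0.12)] / -15425 = -0.0006677
Flow direction (−∇h) has components (-0.0005219 E, +0.0006677 N).
Azimuth = atan2(E, N) = atan2(-0.0005219, +0.0006677) = 322.0° ≈ 322°.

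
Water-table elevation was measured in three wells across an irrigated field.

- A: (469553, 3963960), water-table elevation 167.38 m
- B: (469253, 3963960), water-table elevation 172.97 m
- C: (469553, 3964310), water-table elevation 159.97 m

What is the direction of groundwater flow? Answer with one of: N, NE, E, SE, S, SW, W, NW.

NE

∂h/∂x = (172.97 − 167.38) / (469253 − 469553) = -0.01863
∂h/∂y = (159.97 − 167.38) / (3964310 − 3963960) = -0.02117
Flow = −∇h = (+0.01863 east, +0.02117 north), which points northeast.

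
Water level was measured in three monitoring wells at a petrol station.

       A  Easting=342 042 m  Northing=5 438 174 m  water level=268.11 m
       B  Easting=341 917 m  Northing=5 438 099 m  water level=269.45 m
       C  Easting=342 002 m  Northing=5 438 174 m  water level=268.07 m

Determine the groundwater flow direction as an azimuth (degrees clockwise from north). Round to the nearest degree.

357°

Three-point gradient (reference A): Δ to B = (-125, -75, +1.34), Δ to C = (-40, 0, -0.04).
∂h/∂x = +0.001000, ∂h/∂y = -0.01953 (det = -3000).
Flow direction (−∇h) has components (-0.001000 E, +0.01953 N).
Azimuth = atan2(E, N) = atan2(-0.001000, +0.01953) = 357.1° ≈ 357°.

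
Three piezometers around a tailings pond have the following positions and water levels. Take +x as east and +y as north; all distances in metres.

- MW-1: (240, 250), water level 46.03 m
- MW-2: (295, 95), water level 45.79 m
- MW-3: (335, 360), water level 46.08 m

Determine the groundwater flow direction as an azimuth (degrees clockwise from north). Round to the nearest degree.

144°

With h = a·x + b·y + c and MW-1 as origin, the differences give:
  55·a + (-155)·b = -0.24
  95·a + 110·b = +0.05
Eliminate b (×110 and ×(-155), subtract): 20775·a = -18.650 → a = ∂h/∂x = -0.0008977
Back-substitute: b = ∂h/∂y = +0.001230.
Flow direction (−∇h) has components (+0.0008977 E, -0.001230 N).
Azimuth = atan2(E, N) = atan2(+0.0008977, -0.001230) = 143.9° ≈ 144°.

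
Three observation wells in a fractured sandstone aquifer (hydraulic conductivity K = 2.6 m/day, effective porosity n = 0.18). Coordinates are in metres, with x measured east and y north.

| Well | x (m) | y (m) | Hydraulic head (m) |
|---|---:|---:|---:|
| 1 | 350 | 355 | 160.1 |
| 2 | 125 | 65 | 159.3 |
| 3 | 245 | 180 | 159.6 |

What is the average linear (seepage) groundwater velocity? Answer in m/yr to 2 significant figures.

17 m/yr

Taking 1 as reference: 2−1 = (-225, -290, -0.8); 3−1 = (-105, -175, -0.5).
Solve a·Δx + b·Δy = Δh: det = (-225)·(-175) − (-105)·(-290) = 8925.
∂h/∂x = [(-0.8)·(-175) − (-0.5)·(-290)] / 8925 = -0.0005602
∂h/∂y = [(-225)·(-0.5) − (-105)·(-0.8)] / 8925 = +0.003193
|∇h| = √(-0.0005602² + 0.003193²) = 0.003242
Seepage velocity v = K·i/n = 2.6 × 0.003242 / 0.18 = 0.04683 m/day = 17.1 m/yr.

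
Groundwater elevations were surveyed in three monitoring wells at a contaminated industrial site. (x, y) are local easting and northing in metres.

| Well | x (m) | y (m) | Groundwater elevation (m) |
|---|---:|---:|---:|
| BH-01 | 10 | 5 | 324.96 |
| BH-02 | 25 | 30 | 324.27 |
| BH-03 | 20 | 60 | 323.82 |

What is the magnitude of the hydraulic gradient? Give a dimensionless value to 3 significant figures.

0.0242

With h = a·x + b·y + c and BH-01 as origin, the differences give:
  15·a + 25·b = -0.69
  10·a + 55·b = -1.14
Eliminate b (×55 and ×25, subtract): 575·a = -9.450 → a = ∂h/∂x = -0.01643
Back-substitute: b = ∂h/∂y = -0.01774.
|∇h| = √(-0.01643² + -0.01774²) = 0.02418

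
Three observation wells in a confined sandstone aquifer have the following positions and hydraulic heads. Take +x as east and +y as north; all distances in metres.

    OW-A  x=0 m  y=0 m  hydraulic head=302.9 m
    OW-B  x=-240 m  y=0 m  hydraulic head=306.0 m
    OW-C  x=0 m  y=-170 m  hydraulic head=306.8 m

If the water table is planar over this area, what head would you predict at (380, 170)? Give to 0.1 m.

294.1 m

∂h/∂x = (306.0 − 302.9) / (-240 − 0) = -0.01292
∂h/∂y = (306.8 − 302.9) / (-170 − 0) = -0.02294
h(380, 170) = 302.9 + (-0.01292)·(380) + (-0.02294)·(170) = 302.9 -4.908 -3.900 = 294.092 m.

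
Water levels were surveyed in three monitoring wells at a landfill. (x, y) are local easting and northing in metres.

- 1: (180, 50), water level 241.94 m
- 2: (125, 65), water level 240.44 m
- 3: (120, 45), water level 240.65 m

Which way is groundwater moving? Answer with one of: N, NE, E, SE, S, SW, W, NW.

Taking 1 as reference: 2−1 = (-55, 15, -1.50); 3−1 = (-60, -5, -1.29).
Solve a·Δx + b·Δy = Δh: det = (-55)·(-5) − (-60)·15 = 1175.
∂h/∂x = [(-1.50)·(-5) − (-1.29)·15] / 1175 = +0.02285
∂h/∂y = [(-55)·(-1.29) − (-60)·(-1.50)] / 1175 = -0.01621
Flow = −∇h = (-0.02285 east, +0.01621 north), which points northwest.

NW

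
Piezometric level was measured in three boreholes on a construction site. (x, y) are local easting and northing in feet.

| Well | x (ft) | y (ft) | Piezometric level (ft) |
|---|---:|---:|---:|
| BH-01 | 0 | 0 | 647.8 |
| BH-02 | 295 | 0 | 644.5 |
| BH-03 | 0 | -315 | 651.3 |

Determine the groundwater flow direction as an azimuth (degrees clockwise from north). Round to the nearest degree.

045°

∂h/∂x = (644.5 − 647.8) / (295 − 0) = -0.01119
∂h/∂y = (651.3 − 647.8) / (-315 − 0) = -0.01111
Flow direction (−∇h) has components (+0.01119 E, +0.01111 N).
Azimuth = atan2(E, N) = atan2(+0.01119, +0.01111) = 45.2° ≈ 045°.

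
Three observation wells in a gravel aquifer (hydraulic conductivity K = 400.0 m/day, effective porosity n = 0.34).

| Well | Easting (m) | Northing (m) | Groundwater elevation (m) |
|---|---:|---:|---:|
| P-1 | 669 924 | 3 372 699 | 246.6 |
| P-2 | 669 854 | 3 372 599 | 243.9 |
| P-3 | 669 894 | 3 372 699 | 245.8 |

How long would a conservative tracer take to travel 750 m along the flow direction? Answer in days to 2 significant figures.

Differences from P-1: to P-2 (Δx, Δy, Δh) = (-70, -100, -2.7); to P-3 = (-30, 0, -0.8).
Solve a·Δx + b·Δy = Δh: det = (-70)·0 − (-30)·(-100) = -3000.
∂h/∂x = [(-2.7)·0 − (-0.8)·(-100)] / -3000 = +0.02667
∂h/∂y = [(-70)·(-0.8) − (-30)·(-2.7)] / -3000 = +0.008333
|∇h| = √(0.02667² + 0.008333²) = 0.02794
Seepage velocity v = K·i/n = 400.0 × 0.02794 / 0.34 = 32.87 m/day.
t = 750 / 32.87 = 22.82 days.

23 days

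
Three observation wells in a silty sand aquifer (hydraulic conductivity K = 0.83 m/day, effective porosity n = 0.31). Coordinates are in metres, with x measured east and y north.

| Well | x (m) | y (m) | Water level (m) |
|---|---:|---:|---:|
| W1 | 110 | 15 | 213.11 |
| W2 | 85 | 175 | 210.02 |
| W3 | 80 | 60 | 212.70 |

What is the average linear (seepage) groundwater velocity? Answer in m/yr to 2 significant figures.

29 m/yr

Differences from W1: to W2 (Δx, Δy, Δh) = (-25, 160, -3.09); to W3 = (-30, 45, -0.41).
Determinant of the coordinate differences = (-25)·45 − (-30)·160 = 3675.
∂h/∂x = [(-3.09)·45 − (-0.41)·160] / 3675 = -0.01999
∂h/∂y = [(-25)·(-0.41) − (-30)·(-3.09)] / 3675 = -0.02244
|∇h| = √(-0.01999² + -0.02244²) = 0.03005
Seepage velocity v = K·i/n = 0.83 × 0.03005 / 0.31 = 0.08046 m/day = 29.39 m/yr.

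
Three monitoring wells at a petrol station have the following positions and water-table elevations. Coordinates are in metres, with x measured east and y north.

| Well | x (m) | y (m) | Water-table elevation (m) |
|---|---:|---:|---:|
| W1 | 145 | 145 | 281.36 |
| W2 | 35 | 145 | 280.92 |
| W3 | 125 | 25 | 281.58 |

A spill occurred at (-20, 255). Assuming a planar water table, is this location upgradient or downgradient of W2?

downgradient

Taking W1 as reference: W2−W1 = (-110, 0, -0.44); W3−W1 = (-20, -120, +0.22).
Solve a·Δx + b·Δy = Δh: det = (-110)·(-120) − (-20)·0 = 13200.
∂h/∂x = [(-0.44)·(-120) − (+0.22)·0] / 13200 = +0.004000
∂h/∂y = [(-110)·(+0.22) − (-20)·(-0.44)] / 13200 = -0.002500
Head at (-20, 255) = 281.36 + (+0.004000)·(-165) + (-0.002500)·(110) = 280.43 m.
That is lower than the 280.92 m at W2, so the point is downgradient.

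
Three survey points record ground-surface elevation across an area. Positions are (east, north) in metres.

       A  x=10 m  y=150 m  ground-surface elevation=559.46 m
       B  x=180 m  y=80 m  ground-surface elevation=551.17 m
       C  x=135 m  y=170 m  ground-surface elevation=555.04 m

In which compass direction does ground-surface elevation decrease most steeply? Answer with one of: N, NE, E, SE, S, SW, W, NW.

With z = a·x + b·y + c and A as origin, the differences give:
  170·a + (-70)·b = -8.29
  125·a + 20·b = -4.42
Eliminate b (×20 and ×(-70), subtract): 12150·a = -475.200 → a = ∂z/∂x = -0.03911
Back-substitute: b = ∂z/∂y = +0.02344.
Steepest decrease is along −∇f = (+0.03911 E, -0.02344 N) → southeast.

SE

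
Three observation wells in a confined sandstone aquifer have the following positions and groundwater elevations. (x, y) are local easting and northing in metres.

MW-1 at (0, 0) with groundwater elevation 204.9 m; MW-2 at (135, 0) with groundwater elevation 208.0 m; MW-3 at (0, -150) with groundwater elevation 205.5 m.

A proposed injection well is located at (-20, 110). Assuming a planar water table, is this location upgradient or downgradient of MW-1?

∂h/∂x = (208.0 − 204.9) / (135 − 0) = +0.02296
∂h/∂y = (205.5 − 204.9) / (-150 − 0) = -0.004000
Head at (-20, 110) = 204.9 + (+0.02296)·(-20) + (-0.004000)·(110) = 204.00 m.
That is lower than the 204.9 m at MW-1, so the point is downgradient.

downgradient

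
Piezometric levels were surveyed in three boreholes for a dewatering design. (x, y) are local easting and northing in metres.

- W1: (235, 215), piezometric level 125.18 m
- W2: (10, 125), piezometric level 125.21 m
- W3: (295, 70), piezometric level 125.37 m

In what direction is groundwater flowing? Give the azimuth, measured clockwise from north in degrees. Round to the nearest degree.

344°

Taking W1 as reference: W2−W1 = (-225, -90, +0.03); W3−W1 = (60, -145, +0.19).
Solve a·Δx + b·Δy = Δh: det = (-225)·(-145) − 60·(-90) = 38025.
∂h/∂x = [(+0.03)·(-145) − (+0.19)·(-90)] / 38025 = +0.0003353
∂h/∂y = [(-225)·(+0.19) − 60·(+0.03)] / 38025 = -0.001172
Flow direction (−∇h) has components (-0.0003353 E, +0.001172 N).
Azimuth = atan2(E, N) = atan2(-0.0003353, +0.001172) = 344.0° ≈ 344°.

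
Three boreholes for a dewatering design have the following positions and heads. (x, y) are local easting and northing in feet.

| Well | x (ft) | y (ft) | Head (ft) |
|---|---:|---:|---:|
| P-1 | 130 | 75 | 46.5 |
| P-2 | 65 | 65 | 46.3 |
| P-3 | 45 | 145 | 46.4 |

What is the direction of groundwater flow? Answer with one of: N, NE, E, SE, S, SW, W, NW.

SW

With h = a·x + b·y + c and P-1 as origin, the differences give:
  (-65)·a + (-10)·b = -0.2
  (-85)·a + 70·b = -0.1
Eliminate b (×70 and ×(-10), subtract): -5400·a = -15.00 → a = ∂h/∂x = +0.002778
Back-substitute: b = ∂h/∂y = +0.001944.
Flow = −∇h = (-0.002778 east, -0.001944 north), which points southwest.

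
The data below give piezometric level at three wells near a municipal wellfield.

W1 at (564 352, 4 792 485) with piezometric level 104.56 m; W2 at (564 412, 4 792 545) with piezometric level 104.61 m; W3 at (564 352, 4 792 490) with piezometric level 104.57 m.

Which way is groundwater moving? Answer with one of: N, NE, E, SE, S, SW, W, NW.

Taking W1 as reference: W2−W1 = (60, 60, +0.05); W3−W1 = (0, 5, +0.01).
Determinant of the coordinate differences = 60·5 − 0·60 = 300.
∂h/∂x = [(+0.05)·5 − (+0.01)·60] / 300 = -0.001167
∂h/∂y = [60·(+0.01) − 0·(+0.05)] / 300 = +0.002000
Flow = −∇h = (+0.001167 east, -0.002000 north), which points southeast.

SE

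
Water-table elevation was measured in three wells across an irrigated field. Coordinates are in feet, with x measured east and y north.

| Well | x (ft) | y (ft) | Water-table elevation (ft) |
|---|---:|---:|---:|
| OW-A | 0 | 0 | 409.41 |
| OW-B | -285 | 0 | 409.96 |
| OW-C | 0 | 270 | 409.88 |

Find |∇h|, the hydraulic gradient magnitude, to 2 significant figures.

∂h/∂x = (409.96 − 409.41) / (-285 − 0) = -0.001930
∂h/∂y = (409.88 − 409.41) / (270 − 0) = +0.001741
|∇h| = √(-0.001930² + 0.001741²) = 0.002599

0.0026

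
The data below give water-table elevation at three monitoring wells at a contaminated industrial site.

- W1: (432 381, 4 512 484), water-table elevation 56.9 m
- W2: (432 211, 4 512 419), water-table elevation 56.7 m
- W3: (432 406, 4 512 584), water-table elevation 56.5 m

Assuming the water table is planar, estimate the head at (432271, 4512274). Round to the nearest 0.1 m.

57.6 m

With h = a·x + b·y + c and W1 as origin, the differences give:
  (-170)·a + (-65)·b = -0.2
  25·a + 100·b = -0.4
Eliminate b (×100 and ×(-65), subtract): -15375·a = -46.00 → a = ∂h/∂x = +0.002992
Back-substitute: b = ∂h/∂y = -0.004748.
h(432271, 4512274) = 56.9 + (+0.002992)·(-110) + (-0.004748)·(-210) = 56.9 -0.329 +0.997 = 57.568 m.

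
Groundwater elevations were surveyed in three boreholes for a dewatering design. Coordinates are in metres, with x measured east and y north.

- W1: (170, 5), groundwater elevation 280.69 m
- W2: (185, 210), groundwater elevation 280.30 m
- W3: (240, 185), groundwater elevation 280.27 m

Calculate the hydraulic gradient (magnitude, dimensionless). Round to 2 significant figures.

0.0023

Taking W1 as reference: W2−W1 = (15, 205, -0.39); W3−W1 = (70, 180, -0.42).
Solve a·Δx + b·Δy = Δh: det = 15·180 − 70·205 = -11650.
∂h/∂x = [(-0.39)·180 − (-0.42)·205] / -11650 = -0.001365
∂h/∂y = [15·(-0.42) − 70·(-0.39)] / -11650 = -0.001803
|∇h| = √(-0.001365² + -0.001803²) = 0.002261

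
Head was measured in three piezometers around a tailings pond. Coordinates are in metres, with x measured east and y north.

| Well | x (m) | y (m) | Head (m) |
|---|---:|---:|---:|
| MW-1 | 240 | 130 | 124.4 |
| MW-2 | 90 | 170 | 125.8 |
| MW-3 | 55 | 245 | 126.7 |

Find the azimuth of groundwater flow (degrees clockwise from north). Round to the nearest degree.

With h = a·x + b·y + c and MW-1 as origin, the differences give:
  (-150)·a + 40·b = +1.4
  (-185)·a + 115·b = +2.3
Eliminate b (×115 and ×40, subtract): -9850·a = 69.00 → a = ∂h/∂x = -0.007005
Back-substitute: b = ∂h/∂y = +0.008731.
Flow direction (−∇h) has components (+0.007005 E, -0.008731 N).
Azimuth = atan2(E, N) = atan2(+0.007005, -0.008731) = 141.3° ≈ 141°.

141°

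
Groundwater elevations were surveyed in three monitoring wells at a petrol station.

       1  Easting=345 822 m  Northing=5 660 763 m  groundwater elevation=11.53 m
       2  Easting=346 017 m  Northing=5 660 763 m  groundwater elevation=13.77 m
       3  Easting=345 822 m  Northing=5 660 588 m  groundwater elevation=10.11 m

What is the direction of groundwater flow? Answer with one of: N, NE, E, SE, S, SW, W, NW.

∂h/∂x = (13.77 − 11.53) / (346017 − 345822) = +0.01149
∂h/∂y = (10.11 − 11.53) / (5660588 − 5660763) = +0.008114
Flow = −∇h = (-0.01149 east, -0.008114 north), which points southwest.

SW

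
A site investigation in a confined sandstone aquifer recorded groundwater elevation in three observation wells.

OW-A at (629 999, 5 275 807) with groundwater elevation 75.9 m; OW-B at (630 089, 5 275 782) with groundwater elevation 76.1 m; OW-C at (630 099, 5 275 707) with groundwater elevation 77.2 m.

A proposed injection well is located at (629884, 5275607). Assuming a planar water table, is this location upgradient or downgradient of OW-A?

With h = a·x + b·y + c and OW-A as origin, the differences give:
  90·a + (-25)·b = +0.2
  100·a + (-100)·b = +1.3
Eliminate b (×(-100) and ×(-25), subtract): -6500·a = 12.50 → a = ∂h/∂x = -0.001923
Back-substitute: b = ∂h/∂y = -0.01492.
Head at (629884, 5275607) = 75.9 + (-0.001923)·(-115) + (-0.01492)·(-200) = 79.11 m.
That is higher than the 75.9 m at OW-A, so the point is upgradient.

upgradient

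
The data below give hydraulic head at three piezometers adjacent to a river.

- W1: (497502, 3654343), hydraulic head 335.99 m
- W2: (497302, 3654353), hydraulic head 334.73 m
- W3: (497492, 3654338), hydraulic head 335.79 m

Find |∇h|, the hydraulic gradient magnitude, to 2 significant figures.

With h = a·x + b·y + c and W1 as origin, the differences give:
  (-200)·a + 10·b = -1.26
  (-10)·a + (-5)·b = -0.20
Eliminate b (×(-5) and ×10, subtract): 1100·a = 8.300 → a = ∂h/∂x = +0.007545
Back-substitute: b = ∂h/∂y = +0.02491.
|∇h| = √(0.007545² + 0.02491²) = 0.02603

0.026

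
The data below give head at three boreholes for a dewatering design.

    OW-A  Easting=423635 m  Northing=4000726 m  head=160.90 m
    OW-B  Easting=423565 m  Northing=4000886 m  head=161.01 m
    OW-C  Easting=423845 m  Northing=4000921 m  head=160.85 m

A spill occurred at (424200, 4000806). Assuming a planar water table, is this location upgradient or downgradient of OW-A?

With h = a·x + b·y + c and OW-A as origin, the differences give:
  (-70)·a + 160·b = +0.11
  210·a + 195·b = -0.05
Eliminate b (×195 and ×160, subtract): -47250·a = 29.450 → a = ∂h/∂x = -0.0006233
Back-substitute: b = ∂h/∂y = +0.0004148.
Head at (424200, 4000806) = 160.90 + (-0.0006233)·(565) + (+0.0004148)·(80) = 160.58 m.
That is lower than the 160.90 m at OW-A, so the point is downgradient.

downgradient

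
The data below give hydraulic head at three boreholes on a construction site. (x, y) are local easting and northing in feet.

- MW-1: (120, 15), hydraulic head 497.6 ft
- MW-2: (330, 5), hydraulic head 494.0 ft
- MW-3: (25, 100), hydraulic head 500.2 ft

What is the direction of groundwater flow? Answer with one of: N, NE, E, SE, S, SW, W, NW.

SE

Taking MW-1 as reference: MW-2−MW-1 = (210, -10, -3.6); MW-3−MW-1 = (-95, 85, +2.6).
Determinant of the coordinate differences = 210·85 − (-95)·(-10) = 16900.
∂h/∂x = [(-3.6)·85 − (+2.6)·(-10)] / 16900 = -0.01657
∂h/∂y = [210·(+2.6) − (-95)·(-3.6)] / 16900 = +0.01207
Flow = −∇h = (+0.01657 east, -0.01207 north), which points southeast.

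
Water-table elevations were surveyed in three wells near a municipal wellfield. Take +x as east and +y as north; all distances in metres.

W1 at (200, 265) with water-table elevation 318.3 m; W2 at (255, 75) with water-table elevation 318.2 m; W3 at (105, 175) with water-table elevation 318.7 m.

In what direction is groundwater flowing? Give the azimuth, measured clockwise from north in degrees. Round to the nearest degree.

082°

Differences from W1: to W2 (Δx, Δy, Δh) = (55, -190, -0.1); to W3 = (-95, -90, +0.4).
Solve a·Δx + b·Δy = Δh: det = 55·(-90) − (-95)·(-190) = -23000.
∂h/∂x = [(-0.1)·(-90) − (+0.4)·(-190)] / -23000 = -0.003696
∂h/∂y = [55·(+0.4) − (-95)·(-0.1)] / -23000 = -0.0005435
Flow direction (−∇h) has components (+0.003696 E, +0.0005435 N).
Azimuth = atan2(E, N) = atan2(+0.003696, +0.0005435) = 81.6° ≈ 082°.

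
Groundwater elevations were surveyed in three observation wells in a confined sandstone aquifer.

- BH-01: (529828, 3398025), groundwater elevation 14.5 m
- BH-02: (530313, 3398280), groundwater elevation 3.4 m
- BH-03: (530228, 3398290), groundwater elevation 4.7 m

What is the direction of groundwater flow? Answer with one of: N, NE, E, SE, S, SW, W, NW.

Taking BH-01 as reference: BH-02−BH-01 = (485, 255, -11.1); BH-03−BH-01 = (400, 265, -9.8).
Solve a·Δx + b·Δy = Δh: det = 485·265 − 400·255 = 26525.
∂h/∂x = [(-11.1)·265 − (-9.8)·255] / 26525 = -0.01668
∂h/∂y = [485·(-9.8) − 400·(-11.1)] / 26525 = -0.01180
Flow = −∇h = (+0.01668 east, +0.01180 north), which points northeast.

NE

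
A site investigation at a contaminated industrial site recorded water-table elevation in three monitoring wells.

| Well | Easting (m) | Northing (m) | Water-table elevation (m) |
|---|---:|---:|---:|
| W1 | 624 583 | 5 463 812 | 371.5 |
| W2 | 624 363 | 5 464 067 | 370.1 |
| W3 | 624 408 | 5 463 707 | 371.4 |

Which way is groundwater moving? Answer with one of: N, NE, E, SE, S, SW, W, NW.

Taking W1 as reference: W2−W1 = (-220, 255, -1.4); W3−W1 = (-175, -105, -0.1).
Solve a·Δx + b·Δy = Δh: det = (-220)·(-105) − (-175)·255 = 67725.
∂h/∂x = [(-1.4)·(-105) − (-0.1)·255] / 67725 = +0.002547
∂h/∂y = [(-220)·(-0.1) − (-175)·(-1.4)] / 67725 = -0.003293
Flow = −∇h = (-0.002547 east, +0.003293 north), which points northwest.

NW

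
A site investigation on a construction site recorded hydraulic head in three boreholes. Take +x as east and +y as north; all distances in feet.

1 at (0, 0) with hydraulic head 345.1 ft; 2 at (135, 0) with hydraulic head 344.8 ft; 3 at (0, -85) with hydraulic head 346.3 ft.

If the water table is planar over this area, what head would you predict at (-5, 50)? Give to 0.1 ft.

∂h/∂x = (344.8 − 345.1) / (135 − 0) = -0.002222
∂h/∂y = (346.3 − 345.1) / (-85 − 0) = -0.01412
h(-5, 50) = 345.1 + (-0.002222)·(-5) + (-0.01412)·(50) = 345.1 +0.011 -0.706 = 344.405 ft.

344.4 ft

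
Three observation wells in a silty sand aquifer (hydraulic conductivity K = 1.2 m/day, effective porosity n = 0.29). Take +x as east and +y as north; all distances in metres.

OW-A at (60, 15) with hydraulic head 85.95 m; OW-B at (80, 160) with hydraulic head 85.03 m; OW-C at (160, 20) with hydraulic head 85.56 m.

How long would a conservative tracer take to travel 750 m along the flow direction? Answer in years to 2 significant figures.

With h = a·x + b·y + c and OW-A as origin, the differences give:
  20·a + 145·b = -0.92
  100·a + 5·b = -0.39
Eliminate b (×5 and ×145, subtract): -14400·a = 51.950 → a = ∂h/∂x = -0.003608
Back-substitute: b = ∂h/∂y = -0.005847.
|∇h| = √(-0.003608² + -0.005847²) = 0.006871
Seepage velocity v = K·i/n = 1.2 × 0.006871 / 0.29 = 0.02843 m/day.
t = 750 / 0.02843 = 2.638e+04 days = 72.2 years.

72 years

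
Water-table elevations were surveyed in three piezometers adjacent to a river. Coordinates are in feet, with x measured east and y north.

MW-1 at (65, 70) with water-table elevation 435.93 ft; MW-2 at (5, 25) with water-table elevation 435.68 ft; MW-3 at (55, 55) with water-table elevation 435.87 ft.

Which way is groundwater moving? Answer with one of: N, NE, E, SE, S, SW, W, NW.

Three-point gradient (reference MW-1): Δ to MW-2 = (-60, -45, -0.25), Δ to MW-3 = (-10, -15, -0.06).
∂h/∂x = +0.002333, ∂h/∂y = +0.002444 (det = 450).
Flow = −∇h = (-0.002333 east, -0.002444 north), which points southwest.

SW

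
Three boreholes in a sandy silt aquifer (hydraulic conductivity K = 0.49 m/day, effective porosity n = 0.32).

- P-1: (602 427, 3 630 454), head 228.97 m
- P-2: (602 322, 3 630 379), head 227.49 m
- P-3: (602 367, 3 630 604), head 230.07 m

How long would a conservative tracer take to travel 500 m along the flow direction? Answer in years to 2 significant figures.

Taking P-1 as reference: P-2−P-1 = (-105, -75, -1.48); P-3−P-1 = (-60, 150, +1.10).
Solve a·Δx + b·Δy = Δh: det = (-105)·150 − (-60)·(-75) = -20250.
∂h/∂x = [(-1.48)·150 − (+1.10)·(-75)] / -20250 = +0.006889
∂h/∂y = [(-105)·(+1.10) − (-60)·(-1.48)] / -20250 = +0.01009
|∇h| = √(0.006889² + 0.01009²) = 0.01222
Seepage velocity v = K·i/n = 0.49 × 0.01222 / 0.32 = 0.01871 m/day.
t = 500 / 0.01871 = 2.672e+04 days = 73.2 years.

73 years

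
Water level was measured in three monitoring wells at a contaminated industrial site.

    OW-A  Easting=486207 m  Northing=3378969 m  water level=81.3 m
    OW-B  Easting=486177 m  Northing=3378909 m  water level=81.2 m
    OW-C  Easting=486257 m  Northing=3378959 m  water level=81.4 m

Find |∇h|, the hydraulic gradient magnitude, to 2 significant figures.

0.0022

Three-point gradient (reference OW-A): Δ to OW-B = (-30, -60, -0.1), Δ to OW-C = (50, -10, +0.1).
∂h/∂x = +0.002121, ∂h/∂y = +0.0006061 (det = 3300).
|∇h| = √(0.002121² + 0.0006061²) = 0.002206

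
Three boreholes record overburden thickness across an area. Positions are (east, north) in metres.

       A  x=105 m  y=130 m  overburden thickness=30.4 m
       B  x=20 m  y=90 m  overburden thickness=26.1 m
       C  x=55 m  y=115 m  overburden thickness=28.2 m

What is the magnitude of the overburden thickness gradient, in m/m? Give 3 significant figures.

0.0504 m/m

Differences from A: to B (Δx, Δy, Δh) = (-85, -40, -4.3); to C = (-50, -15, -2.2).
Solve a·Δx + b·Δy = Δd: det = (-85)·(-15) − (-50)·(-40) = -725.
∂d/∂x = [(-4.3)·(-15) − (-2.2)·(-40)] / -725 = +0.03241
∂d/∂y = [(-85)·(-2.2) − (-50)·(-4.3)] / -725 = +0.03862
|∇f| = √(0.03241² + 0.03862²) = 0.05042 m/m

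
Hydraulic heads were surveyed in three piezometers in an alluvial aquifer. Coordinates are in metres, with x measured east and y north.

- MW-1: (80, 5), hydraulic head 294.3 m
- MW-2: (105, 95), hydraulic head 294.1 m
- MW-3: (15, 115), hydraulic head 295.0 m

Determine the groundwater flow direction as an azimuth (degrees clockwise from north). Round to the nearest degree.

093°

With h = a·x + b·y + c and MW-1 as origin, the differences give:
  25·a + 90·b = -0.2
  (-65)·a + 110·b = +0.7
Eliminate b (×110 and ×90, subtract): 8600·a = -85.00 → a = ∂h/∂x = -0.009884
Back-substitute: b = ∂h/∂y = +0.0005233.
Flow direction (−∇h) has components (+0.009884 E, -0.0005233 N).
Azimuth = atan2(E, N) = atan2(+0.009884, -0.0005233) = 93.0° ≈ 093°.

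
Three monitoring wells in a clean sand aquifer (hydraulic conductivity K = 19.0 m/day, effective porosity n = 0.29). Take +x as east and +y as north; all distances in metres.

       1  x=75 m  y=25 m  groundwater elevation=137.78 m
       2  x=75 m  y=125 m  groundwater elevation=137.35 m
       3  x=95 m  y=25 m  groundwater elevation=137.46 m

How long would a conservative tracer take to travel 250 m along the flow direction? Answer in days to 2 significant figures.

230 days

Taking 1 as reference: 2−1 = (0, 100, -0.43); 3−1 = (20, 0, -0.32).
Determinant of the coordinate differences = 0·0 − 20·100 = -2000.
∂h/∂x = [(-0.43)·0 − (-0.32)·100] / -2000 = -0.01600
∂h/∂y = [0·(-0.32) − 20·(-0.43)] / -2000 = -0.004300
|∇h| = √(-0.01600² + -0.004300²) = 0.01657
Seepage velocity v = K·i/n = 19.0 × 0.01657 / 0.29 = 1.086 m/day.
t = 250 / 1.086 = 230.2 days.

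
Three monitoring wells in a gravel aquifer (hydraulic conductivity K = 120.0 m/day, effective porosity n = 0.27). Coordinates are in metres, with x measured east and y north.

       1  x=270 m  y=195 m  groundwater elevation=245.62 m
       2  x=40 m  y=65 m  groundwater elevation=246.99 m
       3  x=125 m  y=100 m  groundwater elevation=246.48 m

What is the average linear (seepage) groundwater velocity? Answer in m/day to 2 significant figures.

Three-point gradient (reference 1): Δ to 2 = (-230, -130, +1.37), Δ to 3 = (-145, -95, +0.86).
∂h/∂x = -0.006117, ∂h/∂y = +0.0002833 (det = 3000).
|∇h| = √(-0.006117² + 0.0002833²) = 0.006124
Seepage velocity v = K·i/n = 120.0 × 0.006124 / 0.27 = 2.722 m/day.

2.7 m/day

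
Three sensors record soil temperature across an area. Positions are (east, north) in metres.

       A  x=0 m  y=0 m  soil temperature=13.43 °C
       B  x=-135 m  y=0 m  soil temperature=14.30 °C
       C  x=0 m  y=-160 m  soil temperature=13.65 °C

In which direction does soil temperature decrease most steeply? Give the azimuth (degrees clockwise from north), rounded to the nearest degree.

∂T/∂x = (14.30 − 13.43) / (-135 − 0) = -0.006444
∂T/∂y = (13.65 − 13.43) / (-160 − 0) = -0.001375
Steepest decrease is along −∇f: components (+0.006444 E, +0.001375 N).
Azimuth = atan2(+0.006444, +0.001375) = 78.0° ≈ 078°.

078°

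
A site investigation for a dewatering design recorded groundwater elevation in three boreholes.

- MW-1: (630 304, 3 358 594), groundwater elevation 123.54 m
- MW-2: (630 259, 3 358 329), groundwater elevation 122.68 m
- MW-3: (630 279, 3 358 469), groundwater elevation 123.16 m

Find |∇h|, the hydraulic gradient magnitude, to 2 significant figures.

Differences from MW-1: to MW-2 (Δx, Δy, Δh) = (-45, -265, -0.86); to MW-3 = (-25, -125, -0.38).
Determinant of the coordinate differences = (-45)·(-125) − (-25)·(-265) = -1000.
∂h/∂x = [(-0.86)·(-125) − (-0.38)·(-265)] / -1000 = -0.006800
∂h/∂y = [(-45)·(-0.38) − (-25)·(-0.86)] / -1000 = +0.004400
|∇h| = √(-0.006800² + 0.004400²) = 0.008099

0.0081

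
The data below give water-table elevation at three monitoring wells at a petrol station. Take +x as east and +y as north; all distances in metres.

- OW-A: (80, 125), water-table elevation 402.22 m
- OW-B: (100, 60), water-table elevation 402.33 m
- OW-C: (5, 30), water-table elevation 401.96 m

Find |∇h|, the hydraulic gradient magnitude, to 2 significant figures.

0.0041

Taking OW-A as reference: OW-B−OW-A = (20, -65, +0.11); OW-C−OW-A = (-75, -95, -0.26).
Determinant of the coordinate differences = 20·(-95) − (-75)·(-65) = -6775.
∂h/∂x = [(+0.11)·(-95) − (-0.26)·(-65)] / -6775 = +0.004037
∂h/∂y = [20·(-0.26) − (-75)·(+0.11)] / -6775 = -0.0004502
|∇h| = √(0.004037² + -0.0004502²) = 0.004062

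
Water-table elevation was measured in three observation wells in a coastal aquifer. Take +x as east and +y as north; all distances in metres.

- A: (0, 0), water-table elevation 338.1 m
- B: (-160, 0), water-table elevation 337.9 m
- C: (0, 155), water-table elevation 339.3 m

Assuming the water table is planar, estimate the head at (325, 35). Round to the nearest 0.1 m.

∂h/∂x = (337.9 − 338.1) / (-160 − 0) = +0.001250
∂h/∂y = (339.3 − 338.1) / (155 − 0) = +0.007742
h(325, 35) = 338.1 + (+0.001250)·(325) + (+0.007742)·(35) = 338.1 +0.406 +0.271 = 338.777 m.

338.8 m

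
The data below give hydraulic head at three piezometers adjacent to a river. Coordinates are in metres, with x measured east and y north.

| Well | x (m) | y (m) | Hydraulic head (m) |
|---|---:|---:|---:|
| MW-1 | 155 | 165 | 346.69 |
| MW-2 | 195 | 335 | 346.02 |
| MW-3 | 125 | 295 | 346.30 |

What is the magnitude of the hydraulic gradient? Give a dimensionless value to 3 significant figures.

Differences from MW-1: to MW-2 (Δx, Δy, Δh) = (40, 170, -0.67); to MW-3 = (-30, 130, -0.39).
Solve a·Δx + b·Δy = Δh: det = 40·130 − (-30)·170 = 10300.
∂h/∂x = [(-0.67)·130 − (-0.39)·170] / 10300 = -0.002019
∂h/∂y = [40·(-0.39) − (-30)·(-0.67)] / 10300 = -0.003466
|∇h| = √(-0.002019² + -0.003466²) = 0.004011

0.00401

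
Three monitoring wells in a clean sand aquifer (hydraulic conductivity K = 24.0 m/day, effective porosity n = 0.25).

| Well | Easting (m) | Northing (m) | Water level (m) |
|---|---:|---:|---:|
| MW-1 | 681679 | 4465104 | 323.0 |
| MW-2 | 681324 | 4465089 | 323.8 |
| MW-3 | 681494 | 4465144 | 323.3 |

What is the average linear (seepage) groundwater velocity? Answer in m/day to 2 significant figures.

0.31 m/day

Differences from MW-1: to MW-2 (Δx, Δy, Δh) = (-355, -15, +0.8); to MW-3 = (-185, 40, +0.3).
Determinant of the coordinate differences = (-355)·40 − (-185)·(-15) = -16975.
∂h/∂x = [(+0.8)·40 − (+0.3)·(-15)] / -16975 = -0.002150
∂h/∂y = [(-355)·(+0.3) − (-185)·(+0.8)] / -16975 = -0.002445
|∇h| = √(-0.002150² + -0.002445²) = 0.003256
Seepage velocity v = K·i/n = 24.0 × 0.003256 / 0.25 = 0.3126 m/day.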